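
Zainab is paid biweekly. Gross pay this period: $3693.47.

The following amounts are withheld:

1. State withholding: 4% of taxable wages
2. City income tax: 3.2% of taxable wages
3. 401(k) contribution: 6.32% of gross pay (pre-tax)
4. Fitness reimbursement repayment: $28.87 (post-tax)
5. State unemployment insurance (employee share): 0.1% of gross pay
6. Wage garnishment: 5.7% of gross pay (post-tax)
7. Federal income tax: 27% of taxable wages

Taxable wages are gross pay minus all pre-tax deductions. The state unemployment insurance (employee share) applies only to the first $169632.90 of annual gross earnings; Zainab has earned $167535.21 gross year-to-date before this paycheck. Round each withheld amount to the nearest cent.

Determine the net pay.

$2035.21

401(k) contribution: $3693.47 × 0.0632 = $233.43
Taxable wages = $3693.47 − $233.43 = $3460.04
State withholding: $3460.04 × 0.04 = $138.40
City income tax: $3460.04 × 0.032 = $110.72
Federal income tax: $3460.04 × 0.27 = $934.21
State unemployment insurance (employee share): only $169632.90 − $167535.21 = $2097.69 of this check is subject → $2097.69 × 0.001 = $2.10
Wage garnishment: $3693.47 × 0.057 = $210.53
Fitness reimbursement repayment: $28.87
Total deductions = $233.43 + $138.40 + $110.72 + $934.21 + $2.10 + $210.53 + $28.87 = $1658.26
Net pay = $3693.47 − $1658.26 = $2035.21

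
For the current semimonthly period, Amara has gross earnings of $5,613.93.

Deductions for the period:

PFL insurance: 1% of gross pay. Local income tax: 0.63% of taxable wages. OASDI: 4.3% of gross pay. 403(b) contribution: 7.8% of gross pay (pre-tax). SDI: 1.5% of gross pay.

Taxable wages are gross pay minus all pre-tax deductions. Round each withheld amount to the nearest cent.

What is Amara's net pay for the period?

403(b) contribution: $5,613.93 × 0.078 = $437.89
Taxable wages = $5,613.93 − $437.89 = $5,176.04
Local income tax: $5,176.04 × 0.0063 = $32.61
OASDI: $5,613.93 × 0.043 = $241.40
SDI: $5,613.93 × 0.015 = $84.21
PFL insurance: $5,613.93 × 0.01 = $56.14
Total deductions = $437.89 + $32.61 + $241.40 + $84.21 + $56.14 = $852.25
Net pay = $5,613.93 − $852.25 = $4,761.68

$4,761.68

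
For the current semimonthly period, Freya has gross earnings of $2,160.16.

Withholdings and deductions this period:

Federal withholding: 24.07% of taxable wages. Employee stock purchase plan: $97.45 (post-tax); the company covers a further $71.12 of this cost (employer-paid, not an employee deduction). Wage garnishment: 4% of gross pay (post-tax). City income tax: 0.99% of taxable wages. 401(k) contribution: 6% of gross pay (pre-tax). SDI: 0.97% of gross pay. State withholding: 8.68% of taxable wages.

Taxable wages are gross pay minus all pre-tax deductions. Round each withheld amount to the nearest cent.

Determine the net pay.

$1,140.64

401(k) contribution: $2,160.16 × 0.06 = $129.61
Taxable wages = $2,160.16 − $129.61 = $2,030.55
Federal withholding: $2,030.55 × 0.2407 = $488.75
State withholding: $2,030.55 × 0.0868 = $176.25
City income tax: $2,030.55 × 0.0099 = $20.10
SDI: $2,160.16 × 0.0097 = $20.95
Employee stock purchase plan: $97.45
Wage garnishment: $2,160.16 × 0.04 = $86.41
(Employer's $71.12 toward employee stock purchase plan is not withheld from the employee.)
Total deductions = $129.61 + $488.75 + $176.25 + $20.10 + $20.95 + $97.45 + $86.41 = $1,019.52
Net pay = $2,160.16 − $1,019.52 = $1,140.64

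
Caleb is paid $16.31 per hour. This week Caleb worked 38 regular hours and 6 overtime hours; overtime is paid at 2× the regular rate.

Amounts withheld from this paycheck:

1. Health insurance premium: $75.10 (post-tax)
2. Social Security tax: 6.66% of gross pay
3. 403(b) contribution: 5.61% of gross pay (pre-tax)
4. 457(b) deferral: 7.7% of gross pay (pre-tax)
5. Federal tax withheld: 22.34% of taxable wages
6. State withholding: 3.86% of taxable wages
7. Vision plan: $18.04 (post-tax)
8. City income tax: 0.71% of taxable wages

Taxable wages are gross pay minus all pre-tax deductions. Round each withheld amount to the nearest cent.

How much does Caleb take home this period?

Regular pay: 38 × $16.31 = $619.78
Overtime pay: 6 × $16.31 × 2 = $195.72
Gross pay = $619.78 + $195.72 = $815.50
403(b) contribution: $815.50 × 0.0561 = $45.75
457(b) deferral: $815.50 × 0.077 = $62.79
Pre-tax total = $45.75 + $62.79 = $108.54
Taxable wages = $815.50 − $108.54 = $706.96
State withholding: $706.96 × 0.0386 = $27.29
City income tax: $706.96 × 0.0071 = $5.02
Federal tax withheld: $706.96 × 0.2234 = $157.93
Social Security tax: $815.50 × 0.0666 = $54.31
Health insurance premium: $75.10
Vision plan: $18.04
Total deductions = $45.75 + $62.79 + $27.29 + $5.02 + $157.93 + $54.31 + $75.10 + $18.04 = $446.23
Net pay = $815.50 − $446.23 = $369.27

$369.27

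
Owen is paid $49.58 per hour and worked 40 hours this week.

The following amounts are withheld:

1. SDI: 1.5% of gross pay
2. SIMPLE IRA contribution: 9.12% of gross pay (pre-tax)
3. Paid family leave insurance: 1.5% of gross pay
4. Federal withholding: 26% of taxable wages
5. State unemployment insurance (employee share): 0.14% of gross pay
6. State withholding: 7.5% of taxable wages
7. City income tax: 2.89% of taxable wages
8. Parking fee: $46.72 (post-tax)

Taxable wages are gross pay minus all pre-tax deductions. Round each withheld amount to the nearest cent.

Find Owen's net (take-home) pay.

$1,037.46

Gross pay: 40 × $49.58 = $1,983.20
SIMPLE IRA contribution: $1,983.20 × 0.0912 = $180.87
Taxable wages = $1,983.20 − $180.87 = $1,802.33
State withholding: $1,802.33 × 0.075 = $135.17
City income tax: $1,802.33 × 0.0289 = $52.09
Federal withholding: $1,802.33 × 0.26 = $468.61
SDI: $1,983.20 × 0.015 = $29.75
State unemployment insurance (employee share): $1,983.20 × 0.0014 = $2.78
Paid family leave insurance: $1,983.20 × 0.015 = $29.75
Parking fee: $46.72
Total deductions = $180.87 + $135.17 + $52.09 + $468.61 + $29.75 + $2.78 + $29.75 + $46.72 = $945.74
Net pay = $1,983.20 − $945.74 = $1,037.46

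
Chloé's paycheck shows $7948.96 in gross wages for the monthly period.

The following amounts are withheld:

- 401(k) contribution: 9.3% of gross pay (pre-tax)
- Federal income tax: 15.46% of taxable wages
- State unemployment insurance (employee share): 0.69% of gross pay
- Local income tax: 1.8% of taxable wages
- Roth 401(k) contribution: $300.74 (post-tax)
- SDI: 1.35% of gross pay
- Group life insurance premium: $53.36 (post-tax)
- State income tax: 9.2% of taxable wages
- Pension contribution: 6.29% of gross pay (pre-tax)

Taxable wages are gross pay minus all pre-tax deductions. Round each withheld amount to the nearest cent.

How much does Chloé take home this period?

$4418.08

401(k) contribution: $7948.96 × 0.093 = $739.25
Pension contribution: $7948.96 × 0.0629 = $499.99
Pre-tax total = $739.25 + $499.99 = $1239.24
Taxable wages = $7948.96 − $1239.24 = $6709.72
State income tax: $6709.72 × 0.092 = $617.29
Federal income tax: $6709.72 × 0.1546 = $1037.32
Local income tax: $6709.72 × 0.018 = $120.77
State unemployment insurance (employee share): $7948.96 × 0.0069 = $54.85
SDI: $7948.96 × 0.0135 = $107.31
Roth 401(k) contribution: $300.74
Group life insurance premium: $53.36
Total deductions = $739.25 + $499.99 + $617.29 + $1037.32 + $120.77 + $54.85 + $107.31 + $300.74 + $53.36 = $3530.88
Net pay = $7948.96 − $3530.88 = $4418.08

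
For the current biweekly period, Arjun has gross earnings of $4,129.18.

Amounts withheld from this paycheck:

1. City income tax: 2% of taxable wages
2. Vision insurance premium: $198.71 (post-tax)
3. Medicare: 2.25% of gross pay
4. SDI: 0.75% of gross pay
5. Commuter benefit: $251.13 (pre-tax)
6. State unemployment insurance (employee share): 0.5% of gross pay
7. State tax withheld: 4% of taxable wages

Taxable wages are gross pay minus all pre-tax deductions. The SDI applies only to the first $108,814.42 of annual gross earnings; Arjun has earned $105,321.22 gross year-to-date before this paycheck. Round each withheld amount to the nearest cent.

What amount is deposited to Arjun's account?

$3,306.90

Commuter benefit: $251.13
Taxable wages = $4,129.18 − $251.13 = $3,878.05
State tax withheld: $3,878.05 × 0.04 = $155.12
City income tax: $3,878.05 × 0.02 = $77.56
Medicare: $4,129.18 × 0.0225 = $92.91
State unemployment insurance (employee share): $4,129.18 × 0.005 = $20.65
SDI: only $108,814.42 − $105,321.22 = $3,493.20 of this check is subject → $3,493.20 × 0.0075 = $26.20
Vision insurance premium: $198.71
Total deductions = $251.13 + $155.12 + $77.56 + $92.91 + $20.65 + $26.20 + $198.71 = $822.28
Net pay = $4,129.18 − $822.28 = $3,306.90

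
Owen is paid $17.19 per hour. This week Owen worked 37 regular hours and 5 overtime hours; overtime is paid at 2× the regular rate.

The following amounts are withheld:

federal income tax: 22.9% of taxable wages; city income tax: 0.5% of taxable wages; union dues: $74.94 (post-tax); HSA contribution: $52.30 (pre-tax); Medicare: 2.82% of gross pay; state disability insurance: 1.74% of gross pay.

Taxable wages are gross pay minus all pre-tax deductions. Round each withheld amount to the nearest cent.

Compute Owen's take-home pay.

$467.03

Regular pay: 37 × $17.19 = $636.03
Overtime pay: 5 × $17.19 × 2 = $171.90
Gross pay = $636.03 + $171.90 = $807.93
HSA contribution: $52.30
Taxable wages = $807.93 − $52.30 = $755.63
City income tax: $755.63 × 0.005 = $3.78
Federal income tax: $755.63 × 0.229 = $173.04
Medicare: $807.93 × 0.0282 = $22.78
State disability insurance: $807.93 × 0.0174 = $14.06
Union dues: $74.94
Total deductions = $52.30 + $3.78 + $173.04 + $22.78 + $14.06 + $74.94 = $340.90
Net pay = $807.93 − $340.90 = $467.03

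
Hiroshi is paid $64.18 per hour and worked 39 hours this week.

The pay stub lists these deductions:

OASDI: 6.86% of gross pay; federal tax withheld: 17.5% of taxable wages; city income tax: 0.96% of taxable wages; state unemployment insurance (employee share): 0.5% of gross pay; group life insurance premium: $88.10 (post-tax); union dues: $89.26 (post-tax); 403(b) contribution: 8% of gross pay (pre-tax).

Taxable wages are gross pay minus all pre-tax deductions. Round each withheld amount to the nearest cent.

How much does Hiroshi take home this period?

Gross pay: 39 × $64.18 = $2,503.02
403(b) contribution: $2,503.02 × 0.08 = $200.24
Taxable wages = $2,503.02 − $200.24 = $2,302.78
City income tax: $2,302.78 × 0.0096 = $22.11
Federal tax withheld: $2,302.78 × 0.175 = $402.99
OASDI: $2,503.02 × 0.0686 = $171.71
State unemployment insurance (employee share): $2,503.02 × 0.005 = $12.52
Group life insurance premium: $88.10
Union dues: $89.26
Total deductions = $200.24 + $22.11 + $402.99 + $171.71 + $12.52 + $88.10 + $89.26 = $986.93
Net pay = $2,503.02 − $986.93 = $1,516.09

$1,516.09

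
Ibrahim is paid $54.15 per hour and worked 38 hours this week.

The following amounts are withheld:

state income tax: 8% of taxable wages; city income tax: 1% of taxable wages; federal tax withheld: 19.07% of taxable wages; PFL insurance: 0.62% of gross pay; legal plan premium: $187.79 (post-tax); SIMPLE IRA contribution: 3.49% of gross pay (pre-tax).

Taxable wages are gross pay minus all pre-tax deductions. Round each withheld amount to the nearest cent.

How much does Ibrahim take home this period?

$1,227.90

Gross pay: 38 × $54.15 = $2,057.70
SIMPLE IRA contribution: $2,057.70 × 0.0349 = $71.81
Taxable wages = $2,057.70 − $71.81 = $1,985.89
State income tax: $1,985.89 × 0.08 = $158.87
Federal tax withheld: $1,985.89 × 0.1907 = $378.71
City income tax: $1,985.89 × 0.01 = $19.86
PFL insurance: $2,057.70 × 0.0062 = $12.76
Legal plan premium: $187.79
Total deductions = $71.81 + $158.87 + $378.71 + $19.86 + $12.76 + $187.79 = $829.80
Net pay = $2,057.70 − $829.80 = $1,227.90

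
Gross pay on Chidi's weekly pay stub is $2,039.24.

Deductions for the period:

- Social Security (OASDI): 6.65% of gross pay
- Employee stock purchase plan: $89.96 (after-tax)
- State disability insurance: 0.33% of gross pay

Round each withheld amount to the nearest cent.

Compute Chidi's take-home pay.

State disability insurance: $2,039.24 × 0.0033 = $6.73
Social Security (OASDI): $2,039.24 × 0.0665 = $135.61
Employee stock purchase plan: $89.96
Total deductions = $6.73 + $135.61 + $89.96 = $232.30
Net pay = $2,039.24 − $232.30 = $1,806.94

$1,806.94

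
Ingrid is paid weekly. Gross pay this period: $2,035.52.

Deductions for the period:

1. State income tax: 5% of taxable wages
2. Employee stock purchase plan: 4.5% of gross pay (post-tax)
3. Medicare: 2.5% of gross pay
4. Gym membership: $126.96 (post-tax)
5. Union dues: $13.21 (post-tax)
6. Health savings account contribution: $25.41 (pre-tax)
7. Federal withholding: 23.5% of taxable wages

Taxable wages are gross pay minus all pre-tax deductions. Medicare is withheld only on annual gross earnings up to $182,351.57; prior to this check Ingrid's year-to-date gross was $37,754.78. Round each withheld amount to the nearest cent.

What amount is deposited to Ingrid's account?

$1,154.56

Health savings account contribution: $25.41
Taxable wages = $2,035.52 − $25.41 = $2,010.11
Federal withholding: $2,010.11 × 0.235 = $472.38
State income tax: $2,010.11 × 0.05 = $100.51
Medicare: cap not yet reached, full $2,035.52 is subject → $2,035.52 × 0.025 = $50.89
Union dues: $13.21
Gym membership: $126.96
Employee stock purchase plan: $2,035.52 × 0.045 = $91.60
Total deductions = $25.41 + $472.38 + $100.51 + $50.89 + $13.21 + $126.96 + $91.60 = $880.96
Net pay = $2,035.52 − $880.96 = $1,154.56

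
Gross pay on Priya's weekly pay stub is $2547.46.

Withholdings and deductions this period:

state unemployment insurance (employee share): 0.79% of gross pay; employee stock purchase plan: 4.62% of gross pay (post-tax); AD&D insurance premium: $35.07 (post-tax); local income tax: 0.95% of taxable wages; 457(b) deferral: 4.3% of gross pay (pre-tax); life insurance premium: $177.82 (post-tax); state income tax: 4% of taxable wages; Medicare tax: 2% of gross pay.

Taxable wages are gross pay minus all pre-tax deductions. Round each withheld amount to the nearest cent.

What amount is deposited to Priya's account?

457(b) deferral: $2547.46 × 0.043 = $109.54
Taxable wages = $2547.46 − $109.54 = $2437.92
State income tax: $2437.92 × 0.04 = $97.52
Local income tax: $2437.92 × 0.0095 = $23.16
Medicare tax: $2547.46 × 0.02 = $50.95
State unemployment insurance (employee share): $2547.46 × 0.0079 = $20.12
Employee stock purchase plan: $2547.46 × 0.0462 = $117.69
AD&D insurance premium: $35.07
Life insurance premium: $177.82
Total deductions = $109.54 + $97.52 + $23.16 + $50.95 + $20.12 + $117.69 + $35.07 + $177.82 = $631.87
Net pay = $2547.46 − $631.87 = $1915.59

$1915.59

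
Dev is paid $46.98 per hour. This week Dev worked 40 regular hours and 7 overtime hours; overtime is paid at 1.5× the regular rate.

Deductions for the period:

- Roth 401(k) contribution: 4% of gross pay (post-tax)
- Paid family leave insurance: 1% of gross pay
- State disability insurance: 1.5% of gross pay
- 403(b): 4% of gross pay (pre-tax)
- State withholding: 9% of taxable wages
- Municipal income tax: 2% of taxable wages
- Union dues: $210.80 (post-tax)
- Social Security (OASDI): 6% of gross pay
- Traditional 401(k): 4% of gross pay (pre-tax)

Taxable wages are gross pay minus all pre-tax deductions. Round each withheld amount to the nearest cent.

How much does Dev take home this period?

Regular pay: 40 × $46.98 = $1,879.20
Overtime pay: 7 × $46.98 × 1.5 = $493.29
Gross pay = $1,879.20 + $493.29 = $2,372.49
Traditional 401(k): $2,372.49 × 0.04 = $94.90
403(b): $2,372.49 × 0.04 = $94.90
Pre-tax total = $94.90 + $94.90 = $189.80
Taxable wages = $2,372.49 − $189.80 = $2,182.69
State withholding: $2,182.69 × 0.09 = $196.44
Municipal income tax: $2,182.69 × 0.02 = $43.65
Social Security (OASDI): $2,372.49 × 0.06 = $142.35
State disability insurance: $2,372.49 × 0.015 = $35.59
Paid family leave insurance: $2,372.49 × 0.01 = $23.72
Union dues: $210.80
Roth 401(k) contribution: $2,372.49 × 0.04 = $94.90
Total deductions = $94.90 + $94.90 + $196.44 + $43.65 + $142.35 + $35.59 + $23.72 + $210.80 + $94.90 = $937.25
Net pay = $2,372.49 − $937.25 = $1,435.24

$1,435.24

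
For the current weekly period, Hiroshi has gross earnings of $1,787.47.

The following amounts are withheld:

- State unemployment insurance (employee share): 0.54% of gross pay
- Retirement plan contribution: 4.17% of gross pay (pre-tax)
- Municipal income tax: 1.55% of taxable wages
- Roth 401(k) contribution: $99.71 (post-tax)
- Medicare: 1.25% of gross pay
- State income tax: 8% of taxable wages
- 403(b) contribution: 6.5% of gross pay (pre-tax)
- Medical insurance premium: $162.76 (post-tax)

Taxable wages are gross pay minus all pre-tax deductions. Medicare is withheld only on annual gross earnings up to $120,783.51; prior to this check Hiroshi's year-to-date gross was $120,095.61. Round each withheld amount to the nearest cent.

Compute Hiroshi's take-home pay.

Retirement plan contribution: $1,787.47 × 0.0417 = $74.54
403(b) contribution: $1,787.47 × 0.065 = $116.19
Pre-tax total = $74.54 + $116.19 = $190.73
Taxable wages = $1,787.47 − $190.73 = $1,596.74
State income tax: $1,596.74 × 0.08 = $127.74
Municipal income tax: $1,596.74 × 0.0155 = $24.75
Medicare: only $120,783.51 − $120,095.61 = $687.90 of this check is subject → $687.90 × 0.0125 = $8.60
State unemployment insurance (employee share): $1,787.47 × 0.0054 = $9.65
Medical insurance premium: $162.76
Roth 401(k) contribution: $99.71
Total deductions = $74.54 + $116.19 + $127.74 + $24.75 + $8.60 + $9.65 + $162.76 + $99.71 = $623.94
Net pay = $1,787.47 − $623.94 = $1,163.53

$1,163.53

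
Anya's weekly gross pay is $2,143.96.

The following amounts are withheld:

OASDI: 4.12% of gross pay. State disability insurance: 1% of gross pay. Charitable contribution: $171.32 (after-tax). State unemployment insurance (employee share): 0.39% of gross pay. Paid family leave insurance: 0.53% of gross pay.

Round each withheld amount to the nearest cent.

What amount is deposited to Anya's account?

Paid family leave insurance: $2,143.96 × 0.0053 = $11.36
OASDI: $2,143.96 × 0.0412 = $88.33
State unemployment insurance (employee share): $2,143.96 × 0.0039 = $8.36
State disability insurance: $2,143.96 × 0.01 = $21.44
Charitable contribution: $171.32
Total deductions = $11.36 + $88.33 + $8.36 + $21.44 + $171.32 = $300.81
Net pay = $2,143.96 − $300.81 = $1,843.15

$1,843.15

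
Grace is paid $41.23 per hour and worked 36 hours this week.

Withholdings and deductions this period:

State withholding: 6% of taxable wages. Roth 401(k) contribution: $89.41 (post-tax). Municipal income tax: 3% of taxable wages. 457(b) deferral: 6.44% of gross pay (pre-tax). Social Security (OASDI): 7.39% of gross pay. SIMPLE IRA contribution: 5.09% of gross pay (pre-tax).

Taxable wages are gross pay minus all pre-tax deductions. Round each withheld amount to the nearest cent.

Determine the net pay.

Gross pay: 36 × $41.23 = $1,484.28
SIMPLE IRA contribution: $1,484.28 × 0.0509 = $75.55
457(b) deferral: $1,484.28 × 0.0644 = $95.59
Pre-tax total = $75.55 + $95.59 = $171.14
Taxable wages = $1,484.28 − $171.14 = $1,313.14
State withholding: $1,313.14 × 0.06 = $78.79
Municipal income tax: $1,313.14 × 0.03 = $39.39
Social Security (OASDI): $1,484.28 × 0.0739 = $109.69
Roth 401(k) contribution: $89.41
Total deductions = $75.55 + $95.59 + $78.79 + $39.39 + $109.69 + $89.41 = $488.42
Net pay = $1,484.28 − $488.42 = $995.86

$995.86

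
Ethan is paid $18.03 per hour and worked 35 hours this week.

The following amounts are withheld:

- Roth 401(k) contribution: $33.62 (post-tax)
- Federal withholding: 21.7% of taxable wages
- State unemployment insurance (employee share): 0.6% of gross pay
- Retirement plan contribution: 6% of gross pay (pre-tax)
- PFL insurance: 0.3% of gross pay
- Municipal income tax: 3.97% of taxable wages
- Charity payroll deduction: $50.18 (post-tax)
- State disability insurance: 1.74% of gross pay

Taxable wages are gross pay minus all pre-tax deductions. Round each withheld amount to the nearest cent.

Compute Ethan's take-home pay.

Gross pay: 35 × $18.03 = $631.05
Retirement plan contribution: $631.05 × 0.06 = $37.86
Taxable wages = $631.05 − $37.86 = $593.19
Federal withholding: $593.19 × 0.217 = $128.72
Municipal income tax: $593.19 × 0.0397 = $23.55
State disability insurance: $631.05 × 0.0174 = $10.98
PFL insurance: $631.05 × 0.003 = $1.89
State unemployment insurance (employee share): $631.05 × 0.006 = $3.79
Roth 401(k) contribution: $33.62
Charity payroll deduction: $50.18
Total deductions = $37.86 + $128.72 + $23.55 + $10.98 + $1.89 + $3.79 + $33.62 + $50.18 = $290.59
Net pay = $631.05 − $290.59 = $340.46

$340.46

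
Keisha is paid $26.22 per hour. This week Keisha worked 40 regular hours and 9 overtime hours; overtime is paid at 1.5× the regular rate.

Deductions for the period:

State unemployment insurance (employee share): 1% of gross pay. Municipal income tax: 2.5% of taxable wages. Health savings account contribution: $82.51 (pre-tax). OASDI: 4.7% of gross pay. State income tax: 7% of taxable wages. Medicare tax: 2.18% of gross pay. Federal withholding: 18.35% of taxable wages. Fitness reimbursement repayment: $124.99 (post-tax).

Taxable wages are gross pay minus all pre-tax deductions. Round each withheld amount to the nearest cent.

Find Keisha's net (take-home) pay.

$717.03

Regular pay: 40 × $26.22 = $1048.80
Overtime pay: 9 × $26.22 × 1.5 = $353.97
Gross pay = $1048.80 + $353.97 = $1402.77
Health savings account contribution: $82.51
Taxable wages = $1402.77 − $82.51 = $1320.26
State income tax: $1320.26 × 0.07 = $92.42
Municipal income tax: $1320.26 × 0.025 = $33.01
Federal withholding: $1320.26 × 0.1835 = $242.27
Medicare tax: $1402.77 × 0.0218 = $30.58
State unemployment insurance (employee share): $1402.77 × 0.01 = $14.03
OASDI: $1402.77 × 0.047 = $65.93
Fitness reimbursement repayment: $124.99
Total deductions = $82.51 + $92.42 + $33.01 + $242.27 + $30.58 + $14.03 + $65.93 + $124.99 = $685.74
Net pay = $1402.77 − $685.74 = $717.03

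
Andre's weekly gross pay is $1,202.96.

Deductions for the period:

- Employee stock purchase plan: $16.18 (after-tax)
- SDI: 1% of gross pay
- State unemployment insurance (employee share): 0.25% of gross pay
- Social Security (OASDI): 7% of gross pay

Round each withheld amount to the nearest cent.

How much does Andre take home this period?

$1,087.53

State unemployment insurance (employee share): $1,202.96 × 0.0025 = $3.01
SDI: $1,202.96 × 0.01 = $12.03
Social Security (OASDI): $1,202.96 × 0.07 = $84.21
Employee stock purchase plan: $16.18
Total deductions = $3.01 + $12.03 + $84.21 + $16.18 = $115.43
Net pay = $1,202.96 − $115.43 = $1,087.53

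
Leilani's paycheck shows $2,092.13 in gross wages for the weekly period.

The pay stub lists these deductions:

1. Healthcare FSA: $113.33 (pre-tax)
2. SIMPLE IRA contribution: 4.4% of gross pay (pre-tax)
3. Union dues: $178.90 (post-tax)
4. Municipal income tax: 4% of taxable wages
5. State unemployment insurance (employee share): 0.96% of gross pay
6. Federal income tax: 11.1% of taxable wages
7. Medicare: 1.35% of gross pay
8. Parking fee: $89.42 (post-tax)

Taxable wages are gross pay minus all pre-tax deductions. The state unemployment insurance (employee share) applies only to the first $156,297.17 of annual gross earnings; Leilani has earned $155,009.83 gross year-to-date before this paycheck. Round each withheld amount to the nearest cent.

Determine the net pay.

Healthcare FSA: $113.33
SIMPLE IRA contribution: $2,092.13 × 0.044 = $92.05
Pre-tax total = $113.33 + $92.05 = $205.38
Taxable wages = $2,092.13 − $205.38 = $1,886.75
Federal income tax: $1,886.75 × 0.111 = $209.43
Municipal income tax: $1,886.75 × 0.04 = $75.47
State unemployment insurance (employee share): only $156,297.17 − $155,009.83 = $1,287.34 of this check is subject → $1,287.34 × 0.0096 = $12.36
Medicare: $2,092.13 × 0.0135 = $28.24
Union dues: $178.90
Parking fee: $89.42
Total deductions = $113.33 + $92.05 + $209.43 + $75.47 + $12.36 + $28.24 + $178.90 + $89.42 = $799.20
Net pay = $2,092.13 − $799.20 = $1,292.93

$1,292.93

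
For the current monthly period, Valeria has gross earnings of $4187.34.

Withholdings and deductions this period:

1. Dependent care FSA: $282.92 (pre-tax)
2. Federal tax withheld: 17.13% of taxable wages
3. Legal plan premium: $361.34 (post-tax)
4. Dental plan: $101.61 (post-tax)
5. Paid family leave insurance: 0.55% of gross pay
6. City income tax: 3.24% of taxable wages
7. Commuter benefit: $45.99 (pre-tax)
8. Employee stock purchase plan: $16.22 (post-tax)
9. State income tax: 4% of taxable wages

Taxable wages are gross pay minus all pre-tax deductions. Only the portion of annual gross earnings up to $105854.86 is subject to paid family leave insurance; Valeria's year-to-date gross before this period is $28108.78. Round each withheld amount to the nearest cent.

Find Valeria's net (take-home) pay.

$2415.93

Commuter benefit: $45.99
Dependent care FSA: $282.92
Pre-tax total = $45.99 + $282.92 = $328.91
Taxable wages = $4187.34 − $328.91 = $3858.43
State income tax: $3858.43 × 0.04 = $154.34
Federal tax withheld: $3858.43 × 0.1713 = $660.95
City income tax: $3858.43 × 0.0324 = $125.01
Paid family leave insurance: cap not yet reached, full $4187.34 is subject → $4187.34 × 0.0055 = $23.03
Legal plan premium: $361.34
Dental plan: $101.61
Employee stock purchase plan: $16.22
Total deductions = $45.99 + $282.92 + $154.34 + $660.95 + $125.01 + $23.03 + $361.34 + $101.61 + $16.22 = $1771.41
Net pay = $4187.34 − $1771.41 = $2415.93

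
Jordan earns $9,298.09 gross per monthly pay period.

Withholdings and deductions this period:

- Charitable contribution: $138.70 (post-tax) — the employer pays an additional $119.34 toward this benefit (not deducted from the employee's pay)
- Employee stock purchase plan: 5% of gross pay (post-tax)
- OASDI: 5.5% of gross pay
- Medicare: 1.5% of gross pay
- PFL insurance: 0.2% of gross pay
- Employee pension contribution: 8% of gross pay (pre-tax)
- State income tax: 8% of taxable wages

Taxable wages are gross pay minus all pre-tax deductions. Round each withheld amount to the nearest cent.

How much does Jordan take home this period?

Employee pension contribution: $9,298.09 × 0.08 = $743.85
Taxable wages = $9,298.09 − $743.85 = $8,554.24
State income tax: $8,554.24 × 0.08 = $684.34
Medicare: $9,298.09 × 0.015 = $139.47
OASDI: $9,298.09 × 0.055 = $511.39
PFL insurance: $9,298.09 × 0.002 = $18.60
Employee stock purchase plan: $9,298.09 × 0.05 = $464.90
Charitable contribution: $138.70
(Employer's $119.34 toward charitable contribution is not withheld from the employee.)
Total deductions = $743.85 + $684.34 + $139.47 + $511.39 + $18.60 + $464.90 + $138.70 = $2,701.25
Net pay = $9,298.09 − $2,701.25 = $6,596.84

$6,596.84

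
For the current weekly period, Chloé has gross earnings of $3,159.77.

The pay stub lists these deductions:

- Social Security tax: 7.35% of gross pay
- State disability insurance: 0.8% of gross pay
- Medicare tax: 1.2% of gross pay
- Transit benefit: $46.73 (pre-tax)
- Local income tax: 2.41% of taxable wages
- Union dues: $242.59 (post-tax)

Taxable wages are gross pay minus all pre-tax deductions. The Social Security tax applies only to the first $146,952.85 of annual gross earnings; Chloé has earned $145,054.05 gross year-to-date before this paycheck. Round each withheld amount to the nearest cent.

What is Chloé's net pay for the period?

Transit benefit: $46.73
Taxable wages = $3,159.77 − $46.73 = $3,113.04
Local income tax: $3,113.04 × 0.0241 = $75.02
Medicare tax: $3,159.77 × 0.012 = $37.92
State disability insurance: $3,159.77 × 0.008 = $25.28
Social Security tax: only $146,952.85 − $145,054.05 = $1,898.80 of this check is subject → $1,898.80 × 0.0735 = $139.56
Union dues: $242.59
Total deductions = $46.73 + $75.02 + $37.92 + $25.28 + $139.56 + $242.59 = $567.10
Net pay = $3,159.77 − $567.10 = $2,592.67

$2,592.67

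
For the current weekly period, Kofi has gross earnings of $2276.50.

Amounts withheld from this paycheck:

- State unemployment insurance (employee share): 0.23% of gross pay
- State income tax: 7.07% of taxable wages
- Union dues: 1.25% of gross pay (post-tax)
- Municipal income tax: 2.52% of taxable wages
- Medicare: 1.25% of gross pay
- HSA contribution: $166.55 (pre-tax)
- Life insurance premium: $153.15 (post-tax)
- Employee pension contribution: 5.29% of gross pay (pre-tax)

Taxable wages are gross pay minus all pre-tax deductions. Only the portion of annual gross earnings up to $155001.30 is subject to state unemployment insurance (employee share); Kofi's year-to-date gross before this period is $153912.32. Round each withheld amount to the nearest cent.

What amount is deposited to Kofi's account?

$1586.15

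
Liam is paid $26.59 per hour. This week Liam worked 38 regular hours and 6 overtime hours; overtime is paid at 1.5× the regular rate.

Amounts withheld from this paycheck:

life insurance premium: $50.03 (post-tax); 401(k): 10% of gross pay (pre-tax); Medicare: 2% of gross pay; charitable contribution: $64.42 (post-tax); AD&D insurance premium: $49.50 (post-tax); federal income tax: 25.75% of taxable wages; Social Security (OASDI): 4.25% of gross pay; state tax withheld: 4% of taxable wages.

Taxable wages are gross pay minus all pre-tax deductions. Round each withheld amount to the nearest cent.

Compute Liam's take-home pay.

$548.09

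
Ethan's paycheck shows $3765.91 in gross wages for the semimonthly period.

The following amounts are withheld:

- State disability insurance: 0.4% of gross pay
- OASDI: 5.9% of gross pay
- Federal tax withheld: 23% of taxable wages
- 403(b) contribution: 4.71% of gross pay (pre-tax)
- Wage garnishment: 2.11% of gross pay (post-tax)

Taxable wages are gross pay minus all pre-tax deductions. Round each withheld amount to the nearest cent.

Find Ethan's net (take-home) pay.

$2446.47

403(b) contribution: $3765.91 × 0.0471 = $177.37
Taxable wages = $3765.91 − $177.37 = $3588.54
Federal tax withheld: $3588.54 × 0.23 = $825.36
State disability insurance: $3765.91 × 0.004 = $15.06
OASDI: $3765.91 × 0.059 = $222.19
Wage garnishment: $3765.91 × 0.0211 = $79.46
Total deductions = $177.37 + $825.36 + $15.06 + $222.19 + $79.46 = $1319.44
Net pay = $3765.91 − $1319.44 = $2446.47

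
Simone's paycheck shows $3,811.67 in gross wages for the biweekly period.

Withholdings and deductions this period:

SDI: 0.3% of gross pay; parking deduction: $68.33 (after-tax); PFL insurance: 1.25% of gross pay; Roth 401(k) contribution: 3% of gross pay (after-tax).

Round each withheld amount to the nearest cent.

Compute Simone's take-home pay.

PFL insurance: $3,811.67 × 0.0125 = $47.65
SDI: $3,811.67 × 0.003 = $11.44
Parking deduction: $68.33
Roth 401(k) contribution: $3,811.67 × 0.03 = $114.35
Total deductions = $47.65 + $11.44 + $68.33 + $114.35 = $241.77
Net pay = $3,811.67 − $241.77 = $3,569.90

$3,569.90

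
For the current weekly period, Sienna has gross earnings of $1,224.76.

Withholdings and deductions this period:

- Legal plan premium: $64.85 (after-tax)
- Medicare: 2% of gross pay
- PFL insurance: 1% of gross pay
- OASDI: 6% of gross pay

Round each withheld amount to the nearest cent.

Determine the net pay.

$1,049.67

PFL insurance: $1,224.76 × 0.01 = $12.25
Medicare: $1,224.76 × 0.02 = $24.50
OASDI: $1,224.76 × 0.06 = $73.49
Legal plan premium: $64.85
Total deductions = $12.25 + $24.50 + $73.49 + $64.85 = $175.09
Net pay = $1,224.76 − $175.09 = $1,049.67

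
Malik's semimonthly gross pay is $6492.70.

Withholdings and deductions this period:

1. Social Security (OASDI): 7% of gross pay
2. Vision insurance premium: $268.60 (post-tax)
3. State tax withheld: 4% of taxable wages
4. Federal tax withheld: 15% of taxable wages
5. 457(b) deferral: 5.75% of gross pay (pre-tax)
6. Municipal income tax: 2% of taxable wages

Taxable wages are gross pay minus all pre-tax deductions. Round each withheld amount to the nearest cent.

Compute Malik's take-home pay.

$4111.21

457(b) deferral: $6492.70 × 0.0575 = $373.33
Taxable wages = $6492.70 − $373.33 = $6119.37
State tax withheld: $6119.37 × 0.04 = $244.77
Municipal income tax: $6119.37 × 0.02 = $122.39
Federal tax withheld: $6119.37 × 0.15 = $917.91
Social Security (OASDI): $6492.70 × 0.07 = $454.49
Vision insurance premium: $268.60
Total deductions = $373.33 + $244.77 + $122.39 + $917.91 + $454.49 + $268.60 = $2381.49
Net pay = $6492.70 − $2381.49 = $4111.21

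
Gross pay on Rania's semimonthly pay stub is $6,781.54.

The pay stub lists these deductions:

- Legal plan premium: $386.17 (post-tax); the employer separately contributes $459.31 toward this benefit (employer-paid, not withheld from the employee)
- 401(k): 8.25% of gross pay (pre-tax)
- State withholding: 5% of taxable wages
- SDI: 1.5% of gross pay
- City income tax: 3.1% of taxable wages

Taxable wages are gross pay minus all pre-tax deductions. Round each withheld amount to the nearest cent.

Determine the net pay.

$5,230.19

401(k): $6,781.54 × 0.0825 = $559.48
Taxable wages = $6,781.54 − $559.48 = $6,222.06
State withholding: $6,222.06 × 0.05 = $311.10
City income tax: $6,222.06 × 0.031 = $192.88
SDI: $6,781.54 × 0.015 = $101.72
Legal plan premium: $386.17
(Employer's $459.31 toward legal plan premium is not withheld from the employee.)
Total deductions = $559.48 + $311.10 + $192.88 + $101.72 + $386.17 = $1,551.35
Net pay = $6,781.54 − $1,551.35 = $5,230.19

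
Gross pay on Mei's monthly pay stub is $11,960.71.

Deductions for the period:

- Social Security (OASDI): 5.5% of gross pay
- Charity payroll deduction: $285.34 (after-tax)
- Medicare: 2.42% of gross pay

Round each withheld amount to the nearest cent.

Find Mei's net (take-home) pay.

Social Security (OASDI): $11,960.71 × 0.055 = $657.84
Medicare: $11,960.71 × 0.0242 = $289.45
Charity payroll deduction: $285.34
Total deductions = $657.84 + $289.45 + $285.34 = $1,232.63
Net pay = $11,960.71 − $1,232.63 = $10,728.08

$10,728.08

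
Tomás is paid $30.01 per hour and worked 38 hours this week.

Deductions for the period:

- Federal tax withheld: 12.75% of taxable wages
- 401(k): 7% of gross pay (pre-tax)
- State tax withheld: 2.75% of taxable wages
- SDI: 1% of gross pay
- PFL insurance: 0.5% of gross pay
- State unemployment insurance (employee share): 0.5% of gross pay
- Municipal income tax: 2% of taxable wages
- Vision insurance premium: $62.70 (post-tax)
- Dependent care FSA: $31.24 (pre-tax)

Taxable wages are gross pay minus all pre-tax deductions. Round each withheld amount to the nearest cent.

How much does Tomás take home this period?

Gross pay: 38 × $30.01 = $1,140.38
Dependent care FSA: $31.24
401(k): $1,140.38 × 0.07 = $79.83
Pre-tax total = $31.24 + $79.83 = $111.07
Taxable wages = $1,140.38 − $111.07 = $1,029.31
Federal tax withheld: $1,029.31 × 0.1275 = $131.24
State tax withheld: $1,029.31 × 0.0275 = $28.31
Municipal income tax: $1,029.31 × 0.02 = $20.59
State unemployment insurance (employee share): $1,140.38 × 0.005 = $5.70
PFL insurance: $1,140.38 × 0.005 = $5.70
SDI: $1,140.38 × 0.01 = $11.40
Vision insurance premium: $62.70
Total deductions = $31.24 + $79.83 + $131.24 + $28.31 + $20.59 + $5.70 + $5.70 + $11.40 + $62.70 = $376.71
Net pay = $1,140.38 − $376.71 = $763.67

$763.67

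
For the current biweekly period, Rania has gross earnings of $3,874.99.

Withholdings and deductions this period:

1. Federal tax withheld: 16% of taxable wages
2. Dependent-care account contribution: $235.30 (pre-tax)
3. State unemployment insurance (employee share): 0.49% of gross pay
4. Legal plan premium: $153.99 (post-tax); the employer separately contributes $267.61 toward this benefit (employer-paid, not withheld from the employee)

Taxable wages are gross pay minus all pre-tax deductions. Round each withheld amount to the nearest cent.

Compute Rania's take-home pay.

Dependent-care account contribution: $235.30
Taxable wages = $3,874.99 − $235.30 = $3,639.69
Federal tax withheld: $3,639.69 × 0.16 = $582.35
State unemployment insurance (employee share): $3,874.99 × 0.0049 = $18.99
Legal plan premium: $153.99
(Employer's $267.61 toward legal plan premium is not withheld from the employee.)
Total deductions = $235.30 + $582.35 + $18.99 + $153.99 = $990.63
Net pay = $3,874.99 − $990.63 = $2,884.36

$2,884.36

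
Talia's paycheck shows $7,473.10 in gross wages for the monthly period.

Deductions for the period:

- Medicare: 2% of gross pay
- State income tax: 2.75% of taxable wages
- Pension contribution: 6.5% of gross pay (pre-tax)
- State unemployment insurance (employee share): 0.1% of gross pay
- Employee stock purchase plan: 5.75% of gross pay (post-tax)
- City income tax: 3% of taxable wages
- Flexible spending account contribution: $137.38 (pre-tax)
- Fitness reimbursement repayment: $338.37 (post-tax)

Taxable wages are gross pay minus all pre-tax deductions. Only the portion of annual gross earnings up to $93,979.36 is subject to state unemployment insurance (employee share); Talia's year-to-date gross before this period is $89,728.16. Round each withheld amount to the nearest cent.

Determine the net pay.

$5,534.32

Pension contribution: $7,473.10 × 0.065 = $485.75
Flexible spending account contribution: $137.38
Pre-tax total = $485.75 + $137.38 = $623.13
Taxable wages = $7,473.10 − $623.13 = $6,849.97
City income tax: $6,849.97 × 0.03 = $205.50
State income tax: $6,849.97 × 0.0275 = $188.37
Medicare: $7,473.10 × 0.02 = $149.46
State unemployment insurance (employee share): only $93,979.36 − $89,728.16 = $4,251.20 of this check is subject → $4,251.20 × 0.001 = $4.25
Employee stock purchase plan: $7,473.10 × 0.0575 = $429.70
Fitness reimbursement repayment: $338.37
Total deductions = $485.75 + $137.38 + $205.50 + $188.37 + $149.46 + $4.25 + $429.70 + $338.37 = $1,938.78
Net pay = $7,473.10 − $1,938.78 = $5,534.32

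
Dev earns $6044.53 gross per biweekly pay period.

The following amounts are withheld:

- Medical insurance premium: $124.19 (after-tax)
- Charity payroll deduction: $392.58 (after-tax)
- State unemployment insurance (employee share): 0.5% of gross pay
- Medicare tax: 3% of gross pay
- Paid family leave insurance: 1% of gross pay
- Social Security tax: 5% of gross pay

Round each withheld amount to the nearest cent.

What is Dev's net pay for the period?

$4953.52

Medicare tax: $6044.53 × 0.03 = $181.34
Paid family leave insurance: $6044.53 × 0.01 = $60.45
Social Security tax: $6044.53 × 0.05 = $302.23
State unemployment insurance (employee share): $6044.53 × 0.005 = $30.22
Charity payroll deduction: $392.58
Medical insurance premium: $124.19
Total deductions = $181.34 + $60.45 + $302.23 + $30.22 + $392.58 + $124.19 = $1091.01
Net pay = $6044.53 − $1091.01 = $4953.52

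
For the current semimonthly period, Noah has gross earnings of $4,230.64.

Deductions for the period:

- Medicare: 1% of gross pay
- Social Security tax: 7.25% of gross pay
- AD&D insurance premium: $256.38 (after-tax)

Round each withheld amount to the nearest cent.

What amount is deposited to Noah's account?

Medicare: $4,230.64 × 0.01 = $42.31
Social Security tax: $4,230.64 × 0.0725 = $306.72
AD&D insurance premium: $256.38
Total deductions = $42.31 + $306.72 + $256.38 = $605.41
Net pay = $4,230.64 − $605.41 = $3,625.23

$3,625.23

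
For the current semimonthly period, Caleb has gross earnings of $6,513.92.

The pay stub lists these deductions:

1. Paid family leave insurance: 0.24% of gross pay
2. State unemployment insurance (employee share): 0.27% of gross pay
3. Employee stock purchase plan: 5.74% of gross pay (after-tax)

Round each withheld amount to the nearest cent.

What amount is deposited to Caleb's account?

$6,106.80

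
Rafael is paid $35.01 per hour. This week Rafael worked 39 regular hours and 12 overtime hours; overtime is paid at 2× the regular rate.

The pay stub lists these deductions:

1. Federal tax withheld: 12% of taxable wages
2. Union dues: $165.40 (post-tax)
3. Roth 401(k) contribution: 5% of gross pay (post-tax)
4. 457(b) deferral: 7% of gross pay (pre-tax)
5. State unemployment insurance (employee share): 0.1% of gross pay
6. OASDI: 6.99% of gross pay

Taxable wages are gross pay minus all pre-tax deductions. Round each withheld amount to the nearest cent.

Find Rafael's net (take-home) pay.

$1373.03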